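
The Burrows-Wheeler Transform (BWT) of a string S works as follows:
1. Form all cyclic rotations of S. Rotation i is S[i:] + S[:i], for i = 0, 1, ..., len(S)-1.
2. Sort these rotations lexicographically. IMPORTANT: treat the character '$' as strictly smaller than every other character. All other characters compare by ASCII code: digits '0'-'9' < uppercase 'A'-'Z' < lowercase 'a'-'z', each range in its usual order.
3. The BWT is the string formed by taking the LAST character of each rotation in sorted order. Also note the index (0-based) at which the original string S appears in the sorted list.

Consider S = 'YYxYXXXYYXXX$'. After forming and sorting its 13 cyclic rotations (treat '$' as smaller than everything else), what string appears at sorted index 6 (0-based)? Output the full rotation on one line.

All 13 rotations (rotation i = S[i:]+S[:i]):
  rot[0] = YYxYXXXYYXXX$
  rot[1] = YxYXXXYYXXX$Y
  rot[2] = xYXXXYYXXX$YY
  rot[3] = YXXXYYXXX$YYx
  rot[4] = XXXYYXXX$YYxY
  rot[5] = XXYYXXX$YYxYX
  rot[6] = XYYXXX$YYxYXX
  rot[7] = YYXXX$YYxYXXX
  rot[8] = YXXX$YYxYXXXY
  rot[9] = XXX$YYxYXXXYY
  rot[10] = XX$YYxYXXXYYX
  rot[11] = X$YYxYXXXYYXX
  rot[12] = $YYxYXXXYYXXX
Sorted (with $ < everything):
  sorted[0] = $YYxYXXXYYXXX
  sorted[1] = X$YYxYXXXYYXX
  sorted[2] = XX$YYxYXXXYYX
  sorted[3] = XXX$YYxYXXXYY
  sorted[4] = XXXYYXXX$YYxY
  sorted[5] = XXYYXXX$YYxYX
  sorted[6] = XYYXXX$YYxYXX
  sorted[7] = YXXX$YYxYXXXY
  sorted[8] = YXXXYYXXX$YYx
  sorted[9] = YYXXX$YYxYXXX
  sorted[10] = YYxYXXXYYXXX$
  sorted[11] = YxYXXXYYXXX$Y
  sorted[12] = xYXXXYYXXX$YY
sorted[6] = XYYXXX$YYxYXX

Answer: XYYXXX$YYxYXX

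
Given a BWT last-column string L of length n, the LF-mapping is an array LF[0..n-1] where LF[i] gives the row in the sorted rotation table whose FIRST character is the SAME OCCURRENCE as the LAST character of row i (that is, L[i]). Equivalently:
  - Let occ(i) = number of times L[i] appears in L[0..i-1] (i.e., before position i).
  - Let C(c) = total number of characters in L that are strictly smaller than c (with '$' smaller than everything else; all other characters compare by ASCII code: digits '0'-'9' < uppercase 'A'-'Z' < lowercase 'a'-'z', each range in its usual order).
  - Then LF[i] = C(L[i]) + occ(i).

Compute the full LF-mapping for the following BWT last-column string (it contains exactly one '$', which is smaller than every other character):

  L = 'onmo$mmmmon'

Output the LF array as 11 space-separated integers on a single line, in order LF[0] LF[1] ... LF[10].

Answer: 8 6 1 9 0 2 3 4 5 10 7

Derivation:
Char counts: '$':1, 'm':5, 'n':2, 'o':3
C (first-col start): C('$')=0, C('m')=1, C('n')=6, C('o')=8
L[0]='o': occ=0, LF[0]=C('o')+0=8+0=8
L[1]='n': occ=0, LF[1]=C('n')+0=6+0=6
L[2]='m': occ=0, LF[2]=C('m')+0=1+0=1
L[3]='o': occ=1, LF[3]=C('o')+1=8+1=9
L[4]='$': occ=0, LF[4]=C('$')+0=0+0=0
L[5]='m': occ=1, LF[5]=C('m')+1=1+1=2
L[6]='m': occ=2, LF[6]=C('m')+2=1+2=3
L[7]='m': occ=3, LF[7]=C('m')+3=1+3=4
L[8]='m': occ=4, LF[8]=C('m')+4=1+4=5
L[9]='o': occ=2, LF[9]=C('o')+2=8+2=10
L[10]='n': occ=1, LF[10]=C('n')+1=6+1=7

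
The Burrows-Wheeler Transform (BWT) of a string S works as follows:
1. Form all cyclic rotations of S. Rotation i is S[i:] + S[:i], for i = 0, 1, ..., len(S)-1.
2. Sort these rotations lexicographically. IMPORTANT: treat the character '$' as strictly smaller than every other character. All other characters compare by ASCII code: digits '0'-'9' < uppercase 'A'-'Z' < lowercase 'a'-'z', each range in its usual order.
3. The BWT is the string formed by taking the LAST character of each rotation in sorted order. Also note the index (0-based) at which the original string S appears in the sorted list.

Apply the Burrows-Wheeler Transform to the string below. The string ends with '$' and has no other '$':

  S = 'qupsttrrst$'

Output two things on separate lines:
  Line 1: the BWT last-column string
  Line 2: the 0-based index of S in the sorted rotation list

Answer: tu$trrpstsq
2

Derivation:
All 11 rotations (rotation i = S[i:]+S[:i]):
  rot[0] = qupsttrrst$
  rot[1] = upsttrrst$q
  rot[2] = psttrrst$qu
  rot[3] = sttrrst$qup
  rot[4] = ttrrst$qups
  rot[5] = trrst$qupst
  rot[6] = rrst$qupstt
  rot[7] = rst$qupsttr
  rot[8] = st$qupsttrr
  rot[9] = t$qupsttrrs
  rot[10] = $qupsttrrst
Sorted (with $ < everything):
  sorted[0] = $qupsttrrst  (last char: 't')
  sorted[1] = psttrrst$qu  (last char: 'u')
  sorted[2] = qupsttrrst$  (last char: '$')
  sorted[3] = rrst$qupstt  (last char: 't')
  sorted[4] = rst$qupsttr  (last char: 'r')
  sorted[5] = st$qupsttrr  (last char: 'r')
  sorted[6] = sttrrst$qup  (last char: 'p')
  sorted[7] = t$qupsttrrs  (last char: 's')
  sorted[8] = trrst$qupst  (last char: 't')
  sorted[9] = ttrrst$qups  (last char: 's')
  sorted[10] = upsttrrst$q  (last char: 'q')
Last column: tu$trrpstsq
Original string S is at sorted index 2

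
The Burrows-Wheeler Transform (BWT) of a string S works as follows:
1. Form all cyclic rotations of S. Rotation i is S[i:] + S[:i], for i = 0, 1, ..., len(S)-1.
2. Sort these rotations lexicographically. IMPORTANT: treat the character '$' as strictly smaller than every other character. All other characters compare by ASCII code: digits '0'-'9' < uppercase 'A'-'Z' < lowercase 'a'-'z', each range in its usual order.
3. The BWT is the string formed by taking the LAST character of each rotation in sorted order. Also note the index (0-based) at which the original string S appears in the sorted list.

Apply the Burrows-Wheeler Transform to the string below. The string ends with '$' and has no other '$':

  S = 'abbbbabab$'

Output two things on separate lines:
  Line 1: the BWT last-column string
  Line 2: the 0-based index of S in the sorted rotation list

All 10 rotations (rotation i = S[i:]+S[:i]):
  rot[0] = abbbbabab$
  rot[1] = bbbbabab$a
  rot[2] = bbbabab$ab
  rot[3] = bbabab$abb
  rot[4] = babab$abbb
  rot[5] = abab$abbbb
  rot[6] = bab$abbbba
  rot[7] = ab$abbbbab
  rot[8] = b$abbbbaba
  rot[9] = $abbbbabab
Sorted (with $ < everything):
  sorted[0] = $abbbbabab  (last char: 'b')
  sorted[1] = ab$abbbbab  (last char: 'b')
  sorted[2] = abab$abbbb  (last char: 'b')
  sorted[3] = abbbbabab$  (last char: '$')
  sorted[4] = b$abbbbaba  (last char: 'a')
  sorted[5] = bab$abbbba  (last char: 'a')
  sorted[6] = babab$abbb  (last char: 'b')
  sorted[7] = bbabab$abb  (last char: 'b')
  sorted[8] = bbbabab$ab  (last char: 'b')
  sorted[9] = bbbbabab$a  (last char: 'a')
Last column: bbb$aabbba
Original string S is at sorted index 3

Answer: bbb$aabbba
3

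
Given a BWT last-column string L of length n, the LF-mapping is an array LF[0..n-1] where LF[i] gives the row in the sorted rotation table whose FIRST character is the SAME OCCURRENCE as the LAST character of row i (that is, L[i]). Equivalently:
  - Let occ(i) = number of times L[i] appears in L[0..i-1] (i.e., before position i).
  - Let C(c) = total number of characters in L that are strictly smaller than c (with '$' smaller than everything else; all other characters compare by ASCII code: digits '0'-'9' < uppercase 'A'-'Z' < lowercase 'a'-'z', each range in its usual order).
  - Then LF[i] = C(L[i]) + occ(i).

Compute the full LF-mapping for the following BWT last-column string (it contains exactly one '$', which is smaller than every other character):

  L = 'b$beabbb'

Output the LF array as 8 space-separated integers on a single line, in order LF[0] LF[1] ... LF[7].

Answer: 2 0 3 7 1 4 5 6

Derivation:
Char counts: '$':1, 'a':1, 'b':5, 'e':1
C (first-col start): C('$')=0, C('a')=1, C('b')=2, C('e')=7
L[0]='b': occ=0, LF[0]=C('b')+0=2+0=2
L[1]='$': occ=0, LF[1]=C('$')+0=0+0=0
L[2]='b': occ=1, LF[2]=C('b')+1=2+1=3
L[3]='e': occ=0, LF[3]=C('e')+0=7+0=7
L[4]='a': occ=0, LF[4]=C('a')+0=1+0=1
L[5]='b': occ=2, LF[5]=C('b')+2=2+2=4
L[6]='b': occ=3, LF[6]=C('b')+3=2+3=5
L[7]='b': occ=4, LF[7]=C('b')+4=2+4=6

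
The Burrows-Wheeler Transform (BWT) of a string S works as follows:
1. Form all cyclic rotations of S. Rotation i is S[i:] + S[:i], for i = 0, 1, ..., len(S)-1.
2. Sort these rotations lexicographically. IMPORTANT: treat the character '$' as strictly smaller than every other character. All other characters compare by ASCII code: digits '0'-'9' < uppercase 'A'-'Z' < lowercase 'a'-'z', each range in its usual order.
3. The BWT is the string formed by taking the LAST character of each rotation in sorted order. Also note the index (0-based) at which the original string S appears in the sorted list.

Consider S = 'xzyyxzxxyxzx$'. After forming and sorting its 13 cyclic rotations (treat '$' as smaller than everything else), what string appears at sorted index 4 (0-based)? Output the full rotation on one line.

All 13 rotations (rotation i = S[i:]+S[:i]):
  rot[0] = xzyyxzxxyxzx$
  rot[1] = zyyxzxxyxzx$x
  rot[2] = yyxzxxyxzx$xz
  rot[3] = yxzxxyxzx$xzy
  rot[4] = xzxxyxzx$xzyy
  rot[5] = zxxyxzx$xzyyx
  rot[6] = xxyxzx$xzyyxz
  rot[7] = xyxzx$xzyyxzx
  rot[8] = yxzx$xzyyxzxx
  rot[9] = xzx$xzyyxzxxy
  rot[10] = zx$xzyyxzxxyx
  rot[11] = x$xzyyxzxxyxz
  rot[12] = $xzyyxzxxyxzx
Sorted (with $ < everything):
  sorted[0] = $xzyyxzxxyxzx
  sorted[1] = x$xzyyxzxxyxz
  sorted[2] = xxyxzx$xzyyxz
  sorted[3] = xyxzx$xzyyxzx
  sorted[4] = xzx$xzyyxzxxy
  sorted[5] = xzxxyxzx$xzyy
  sorted[6] = xzyyxzxxyxzx$
  sorted[7] = yxzx$xzyyxzxx
  sorted[8] = yxzxxyxzx$xzy
  sorted[9] = yyxzxxyxzx$xz
  sorted[10] = zx$xzyyxzxxyx
  sorted[11] = zxxyxzx$xzyyx
  sorted[12] = zyyxzxxyxzx$x
sorted[4] = xzx$xzyyxzxxy

Answer: xzx$xzyyxzxxy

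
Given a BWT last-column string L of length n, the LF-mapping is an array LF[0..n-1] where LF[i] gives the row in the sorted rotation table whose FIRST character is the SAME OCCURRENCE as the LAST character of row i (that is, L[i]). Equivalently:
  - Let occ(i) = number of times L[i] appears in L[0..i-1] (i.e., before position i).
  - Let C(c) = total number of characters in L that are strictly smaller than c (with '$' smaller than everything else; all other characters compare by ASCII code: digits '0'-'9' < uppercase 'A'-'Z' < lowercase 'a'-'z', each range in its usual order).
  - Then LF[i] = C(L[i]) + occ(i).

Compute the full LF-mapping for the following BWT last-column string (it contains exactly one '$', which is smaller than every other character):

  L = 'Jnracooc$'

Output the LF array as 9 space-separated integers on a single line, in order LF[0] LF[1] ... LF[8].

Char counts: '$':1, 'J':1, 'a':1, 'c':2, 'n':1, 'o':2, 'r':1
C (first-col start): C('$')=0, C('J')=1, C('a')=2, C('c')=3, C('n')=5, C('o')=6, C('r')=8
L[0]='J': occ=0, LF[0]=C('J')+0=1+0=1
L[1]='n': occ=0, LF[1]=C('n')+0=5+0=5
L[2]='r': occ=0, LF[2]=C('r')+0=8+0=8
L[3]='a': occ=0, LF[3]=C('a')+0=2+0=2
L[4]='c': occ=0, LF[4]=C('c')+0=3+0=3
L[5]='o': occ=0, LF[5]=C('o')+0=6+0=6
L[6]='o': occ=1, LF[6]=C('o')+1=6+1=7
L[7]='c': occ=1, LF[7]=C('c')+1=3+1=4
L[8]='$': occ=0, LF[8]=C('$')+0=0+0=0

Answer: 1 5 8 2 3 6 7 4 0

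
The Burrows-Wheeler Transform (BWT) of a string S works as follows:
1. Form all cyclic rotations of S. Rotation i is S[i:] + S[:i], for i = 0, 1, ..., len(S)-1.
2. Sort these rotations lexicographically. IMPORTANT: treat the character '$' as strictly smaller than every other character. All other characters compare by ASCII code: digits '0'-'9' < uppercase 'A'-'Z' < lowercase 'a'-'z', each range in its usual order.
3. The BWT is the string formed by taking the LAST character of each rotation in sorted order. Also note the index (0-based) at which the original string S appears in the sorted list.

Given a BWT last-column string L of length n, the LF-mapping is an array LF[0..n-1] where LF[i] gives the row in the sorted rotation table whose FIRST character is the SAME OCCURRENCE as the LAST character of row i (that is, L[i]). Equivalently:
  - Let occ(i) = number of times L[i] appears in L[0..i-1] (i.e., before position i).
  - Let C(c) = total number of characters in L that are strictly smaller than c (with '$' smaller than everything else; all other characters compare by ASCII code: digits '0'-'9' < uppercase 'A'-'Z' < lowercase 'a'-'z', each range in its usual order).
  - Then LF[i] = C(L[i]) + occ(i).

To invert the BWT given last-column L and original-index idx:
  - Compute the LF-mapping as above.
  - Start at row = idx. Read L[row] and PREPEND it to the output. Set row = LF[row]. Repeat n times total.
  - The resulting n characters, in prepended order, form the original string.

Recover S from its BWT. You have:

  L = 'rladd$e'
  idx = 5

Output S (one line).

LF mapping: 6 5 1 2 3 0 4
Walk LF starting at row 5, prepending L[row]:
  step 1: row=5, L[5]='$', prepend. Next row=LF[5]=0
  step 2: row=0, L[0]='r', prepend. Next row=LF[0]=6
  step 3: row=6, L[6]='e', prepend. Next row=LF[6]=4
  step 4: row=4, L[4]='d', prepend. Next row=LF[4]=3
  step 5: row=3, L[3]='d', prepend. Next row=LF[3]=2
  step 6: row=2, L[2]='a', prepend. Next row=LF[2]=1
  step 7: row=1, L[1]='l', prepend. Next row=LF[1]=5
Reversed output: ladder$

Answer: ladder$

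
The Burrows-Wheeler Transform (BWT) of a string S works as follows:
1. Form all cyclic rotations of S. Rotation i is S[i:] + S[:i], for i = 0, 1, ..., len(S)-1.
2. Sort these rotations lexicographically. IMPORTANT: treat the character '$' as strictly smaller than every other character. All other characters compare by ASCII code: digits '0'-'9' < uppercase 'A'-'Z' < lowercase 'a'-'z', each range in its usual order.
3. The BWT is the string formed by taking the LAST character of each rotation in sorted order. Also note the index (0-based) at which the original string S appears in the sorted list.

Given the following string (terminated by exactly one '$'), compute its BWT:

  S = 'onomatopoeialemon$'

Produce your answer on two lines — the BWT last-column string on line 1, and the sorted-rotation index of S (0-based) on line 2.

All 18 rotations (rotation i = S[i:]+S[:i]):
  rot[0] = onomatopoeialemon$
  rot[1] = nomatopoeialemon$o
  rot[2] = omatopoeialemon$on
  rot[3] = matopoeialemon$ono
  rot[4] = atopoeialemon$onom
  rot[5] = topoeialemon$onoma
  rot[6] = opoeialemon$onomat
  rot[7] = poeialemon$onomato
  rot[8] = oeialemon$onomatop
  rot[9] = eialemon$onomatopo
  rot[10] = ialemon$onomatopoe
  rot[11] = alemon$onomatopoei
  rot[12] = lemon$onomatopoeia
  rot[13] = emon$onomatopoeial
  rot[14] = mon$onomatopoeiale
  rot[15] = on$onomatopoeialem
  rot[16] = n$onomatopoeialemo
  rot[17] = $onomatopoeialemon
Sorted (with $ < everything):
  sorted[0] = $onomatopoeialemon  (last char: 'n')
  sorted[1] = alemon$onomatopoei  (last char: 'i')
  sorted[2] = atopoeialemon$onom  (last char: 'm')
  sorted[3] = eialemon$onomatopo  (last char: 'o')
  sorted[4] = emon$onomatopoeial  (last char: 'l')
  sorted[5] = ialemon$onomatopoe  (last char: 'e')
  sorted[6] = lemon$onomatopoeia  (last char: 'a')
  sorted[7] = matopoeialemon$ono  (last char: 'o')
  sorted[8] = mon$onomatopoeiale  (last char: 'e')
  sorted[9] = n$onomatopoeialemo  (last char: 'o')
  sorted[10] = nomatopoeialemon$o  (last char: 'o')
  sorted[11] = oeialemon$onomatop  (last char: 'p')
  sorted[12] = omatopoeialemon$on  (last char: 'n')
  sorted[13] = on$onomatopoeialem  (last char: 'm')
  sorted[14] = onomatopoeialemon$  (last char: '$')
  sorted[15] = opoeialemon$onomat  (last char: 't')
  sorted[16] = poeialemon$onomato  (last char: 'o')
  sorted[17] = topoeialemon$onoma  (last char: 'a')
Last column: nimoleaoeoopnm$toa
Original string S is at sorted index 14

Answer: nimoleaoeoopnm$toa
14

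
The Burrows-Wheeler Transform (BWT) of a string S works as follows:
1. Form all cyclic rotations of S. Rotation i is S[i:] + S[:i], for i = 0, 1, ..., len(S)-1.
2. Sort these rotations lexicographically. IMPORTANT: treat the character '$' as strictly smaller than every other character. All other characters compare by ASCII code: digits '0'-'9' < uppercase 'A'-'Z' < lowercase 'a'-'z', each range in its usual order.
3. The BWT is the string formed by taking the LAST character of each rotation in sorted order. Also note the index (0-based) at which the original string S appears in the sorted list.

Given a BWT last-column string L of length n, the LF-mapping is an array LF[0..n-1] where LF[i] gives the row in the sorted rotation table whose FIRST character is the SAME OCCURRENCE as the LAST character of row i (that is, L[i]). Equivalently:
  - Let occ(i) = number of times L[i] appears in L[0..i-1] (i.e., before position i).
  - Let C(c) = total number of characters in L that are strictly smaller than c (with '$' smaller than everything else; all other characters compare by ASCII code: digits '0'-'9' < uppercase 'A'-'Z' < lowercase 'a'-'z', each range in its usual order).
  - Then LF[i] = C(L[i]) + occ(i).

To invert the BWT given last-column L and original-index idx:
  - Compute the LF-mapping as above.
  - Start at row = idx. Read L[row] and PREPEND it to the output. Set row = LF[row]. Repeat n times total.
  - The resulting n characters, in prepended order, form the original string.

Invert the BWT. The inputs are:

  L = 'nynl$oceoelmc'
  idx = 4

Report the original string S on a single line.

Answer: encyclolemon$

Derivation:
LF mapping: 8 12 9 5 0 10 1 3 11 4 6 7 2
Walk LF starting at row 4, prepending L[row]:
  step 1: row=4, L[4]='$', prepend. Next row=LF[4]=0
  step 2: row=0, L[0]='n', prepend. Next row=LF[0]=8
  step 3: row=8, L[8]='o', prepend. Next row=LF[8]=11
  step 4: row=11, L[11]='m', prepend. Next row=LF[11]=7
  step 5: row=7, L[7]='e', prepend. Next row=LF[7]=3
  step 6: row=3, L[3]='l', prepend. Next row=LF[3]=5
  step 7: row=5, L[5]='o', prepend. Next row=LF[5]=10
  step 8: row=10, L[10]='l', prepend. Next row=LF[10]=6
  step 9: row=6, L[6]='c', prepend. Next row=LF[6]=1
  step 10: row=1, L[1]='y', prepend. Next row=LF[1]=12
  step 11: row=12, L[12]='c', prepend. Next row=LF[12]=2
  step 12: row=2, L[2]='n', prepend. Next row=LF[2]=9
  step 13: row=9, L[9]='e', prepend. Next row=LF[9]=4
Reversed output: encyclolemon$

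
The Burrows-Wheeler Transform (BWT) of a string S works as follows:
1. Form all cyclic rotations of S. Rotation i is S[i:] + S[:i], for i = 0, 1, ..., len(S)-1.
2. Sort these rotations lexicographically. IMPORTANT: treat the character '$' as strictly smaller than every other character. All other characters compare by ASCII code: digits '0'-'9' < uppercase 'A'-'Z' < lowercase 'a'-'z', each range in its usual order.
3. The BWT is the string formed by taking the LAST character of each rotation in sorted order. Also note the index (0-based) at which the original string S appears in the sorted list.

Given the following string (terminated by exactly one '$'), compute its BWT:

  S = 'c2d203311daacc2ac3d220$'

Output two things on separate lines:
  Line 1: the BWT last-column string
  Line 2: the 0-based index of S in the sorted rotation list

All 23 rotations (rotation i = S[i:]+S[:i]):
  rot[0] = c2d203311daacc2ac3d220$
  rot[1] = 2d203311daacc2ac3d220$c
  rot[2] = d203311daacc2ac3d220$c2
  rot[3] = 203311daacc2ac3d220$c2d
  rot[4] = 03311daacc2ac3d220$c2d2
  rot[5] = 3311daacc2ac3d220$c2d20
  rot[6] = 311daacc2ac3d220$c2d203
  rot[7] = 11daacc2ac3d220$c2d2033
  rot[8] = 1daacc2ac3d220$c2d20331
  rot[9] = daacc2ac3d220$c2d203311
  rot[10] = aacc2ac3d220$c2d203311d
  rot[11] = acc2ac3d220$c2d203311da
  rot[12] = cc2ac3d220$c2d203311daa
  rot[13] = c2ac3d220$c2d203311daac
  rot[14] = 2ac3d220$c2d203311daacc
  rot[15] = ac3d220$c2d203311daacc2
  rot[16] = c3d220$c2d203311daacc2a
  rot[17] = 3d220$c2d203311daacc2ac
  rot[18] = d220$c2d203311daacc2ac3
  rot[19] = 220$c2d203311daacc2ac3d
  rot[20] = 20$c2d203311daacc2ac3d2
  rot[21] = 0$c2d203311daacc2ac3d22
  rot[22] = $c2d203311daacc2ac3d220
Sorted (with $ < everything):
  sorted[0] = $c2d203311daacc2ac3d220  (last char: '0')
  sorted[1] = 0$c2d203311daacc2ac3d22  (last char: '2')
  sorted[2] = 03311daacc2ac3d220$c2d2  (last char: '2')
  sorted[3] = 11daacc2ac3d220$c2d2033  (last char: '3')
  sorted[4] = 1daacc2ac3d220$c2d20331  (last char: '1')
  sorted[5] = 20$c2d203311daacc2ac3d2  (last char: '2')
  sorted[6] = 203311daacc2ac3d220$c2d  (last char: 'd')
  sorted[7] = 220$c2d203311daacc2ac3d  (last char: 'd')
  sorted[8] = 2ac3d220$c2d203311daacc  (last char: 'c')
  sorted[9] = 2d203311daacc2ac3d220$c  (last char: 'c')
  sorted[10] = 311daacc2ac3d220$c2d203  (last char: '3')
  sorted[11] = 3311daacc2ac3d220$c2d20  (last char: '0')
  sorted[12] = 3d220$c2d203311daacc2ac  (last char: 'c')
  sorted[13] = aacc2ac3d220$c2d203311d  (last char: 'd')
  sorted[14] = ac3d220$c2d203311daacc2  (last char: '2')
  sorted[15] = acc2ac3d220$c2d203311da  (last char: 'a')
  sorted[16] = c2ac3d220$c2d203311daac  (last char: 'c')
  sorted[17] = c2d203311daacc2ac3d220$  (last char: '$')
  sorted[18] = c3d220$c2d203311daacc2a  (last char: 'a')
  sorted[19] = cc2ac3d220$c2d203311daa  (last char: 'a')
  sorted[20] = d203311daacc2ac3d220$c2  (last char: '2')
  sorted[21] = d220$c2d203311daacc2ac3  (last char: '3')
  sorted[22] = daacc2ac3d220$c2d203311  (last char: '1')
Last column: 022312ddcc30cd2ac$aa231
Original string S is at sorted index 17

Answer: 022312ddcc30cd2ac$aa231
17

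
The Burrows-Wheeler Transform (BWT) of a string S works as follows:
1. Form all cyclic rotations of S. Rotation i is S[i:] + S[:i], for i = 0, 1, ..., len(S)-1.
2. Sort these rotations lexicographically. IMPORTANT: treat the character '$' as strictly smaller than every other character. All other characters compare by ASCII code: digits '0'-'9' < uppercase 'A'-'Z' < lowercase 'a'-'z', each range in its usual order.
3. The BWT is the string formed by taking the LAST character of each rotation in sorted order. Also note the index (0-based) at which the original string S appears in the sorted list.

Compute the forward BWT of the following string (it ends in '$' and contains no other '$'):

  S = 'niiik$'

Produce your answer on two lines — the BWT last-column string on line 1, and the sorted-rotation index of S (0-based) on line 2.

All 6 rotations (rotation i = S[i:]+S[:i]):
  rot[0] = niiik$
  rot[1] = iiik$n
  rot[2] = iik$ni
  rot[3] = ik$nii
  rot[4] = k$niii
  rot[5] = $niiik
Sorted (with $ < everything):
  sorted[0] = $niiik  (last char: 'k')
  sorted[1] = iiik$n  (last char: 'n')
  sorted[2] = iik$ni  (last char: 'i')
  sorted[3] = ik$nii  (last char: 'i')
  sorted[4] = k$niii  (last char: 'i')
  sorted[5] = niiik$  (last char: '$')
Last column: kniii$
Original string S is at sorted index 5

Answer: kniii$
5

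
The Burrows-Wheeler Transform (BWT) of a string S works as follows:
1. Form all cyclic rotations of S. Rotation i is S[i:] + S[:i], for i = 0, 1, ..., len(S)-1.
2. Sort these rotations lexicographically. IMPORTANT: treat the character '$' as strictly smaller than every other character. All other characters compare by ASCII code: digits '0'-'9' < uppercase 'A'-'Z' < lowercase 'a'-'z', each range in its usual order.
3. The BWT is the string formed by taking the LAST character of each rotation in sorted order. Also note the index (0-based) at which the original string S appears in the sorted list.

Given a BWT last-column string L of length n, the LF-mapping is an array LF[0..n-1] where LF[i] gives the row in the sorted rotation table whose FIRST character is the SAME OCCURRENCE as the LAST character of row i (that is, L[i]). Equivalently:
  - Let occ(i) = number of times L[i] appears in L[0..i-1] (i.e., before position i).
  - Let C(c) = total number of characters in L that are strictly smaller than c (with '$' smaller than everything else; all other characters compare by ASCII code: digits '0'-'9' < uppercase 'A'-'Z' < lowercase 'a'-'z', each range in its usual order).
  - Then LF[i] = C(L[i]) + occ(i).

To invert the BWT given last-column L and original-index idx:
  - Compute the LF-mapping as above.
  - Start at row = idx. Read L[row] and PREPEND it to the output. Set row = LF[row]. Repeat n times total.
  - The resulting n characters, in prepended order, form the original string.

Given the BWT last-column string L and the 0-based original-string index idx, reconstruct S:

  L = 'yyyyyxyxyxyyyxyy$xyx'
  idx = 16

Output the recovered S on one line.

LF mapping: 7 8 9 10 11 1 12 2 13 3 14 15 16 4 17 18 0 5 19 6
Walk LF starting at row 16, prepending L[row]:
  step 1: row=16, L[16]='$', prepend. Next row=LF[16]=0
  step 2: row=0, L[0]='y', prepend. Next row=LF[0]=7
  step 3: row=7, L[7]='x', prepend. Next row=LF[7]=2
  step 4: row=2, L[2]='y', prepend. Next row=LF[2]=9
  step 5: row=9, L[9]='x', prepend. Next row=LF[9]=3
  step 6: row=3, L[3]='y', prepend. Next row=LF[3]=10
  step 7: row=10, L[10]='y', prepend. Next row=LF[10]=14
  step 8: row=14, L[14]='y', prepend. Next row=LF[14]=17
  step 9: row=17, L[17]='x', prepend. Next row=LF[17]=5
  step 10: row=5, L[5]='x', prepend. Next row=LF[5]=1
  step 11: row=1, L[1]='y', prepend. Next row=LF[1]=8
  step 12: row=8, L[8]='y', prepend. Next row=LF[8]=13
  step 13: row=13, L[13]='x', prepend. Next row=LF[13]=4
  step 14: row=4, L[4]='y', prepend. Next row=LF[4]=11
  step 15: row=11, L[11]='y', prepend. Next row=LF[11]=15
  step 16: row=15, L[15]='y', prepend. Next row=LF[15]=18
  step 17: row=18, L[18]='y', prepend. Next row=LF[18]=19
  step 18: row=19, L[19]='x', prepend. Next row=LF[19]=6
  step 19: row=6, L[6]='y', prepend. Next row=LF[6]=12
  step 20: row=12, L[12]='y', prepend. Next row=LF[12]=16
Reversed output: yyxyyyyxyyxxyyyxyxy$

Answer: yyxyyyyxyyxxyyyxyxy$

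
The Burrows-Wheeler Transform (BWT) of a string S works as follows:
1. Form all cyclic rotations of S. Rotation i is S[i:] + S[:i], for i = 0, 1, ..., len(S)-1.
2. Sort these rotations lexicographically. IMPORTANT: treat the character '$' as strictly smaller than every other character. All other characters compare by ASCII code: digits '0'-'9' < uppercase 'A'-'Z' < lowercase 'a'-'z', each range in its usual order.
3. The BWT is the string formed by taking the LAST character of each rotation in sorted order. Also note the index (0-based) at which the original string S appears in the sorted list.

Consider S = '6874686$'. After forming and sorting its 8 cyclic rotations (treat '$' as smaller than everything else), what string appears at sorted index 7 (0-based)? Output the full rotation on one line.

Answer: 874686$6

Derivation:
All 8 rotations (rotation i = S[i:]+S[:i]):
  rot[0] = 6874686$
  rot[1] = 874686$6
  rot[2] = 74686$68
  rot[3] = 4686$687
  rot[4] = 686$6874
  rot[5] = 86$68746
  rot[6] = 6$687468
  rot[7] = $6874686
Sorted (with $ < everything):
  sorted[0] = $6874686
  sorted[1] = 4686$687
  sorted[2] = 6$687468
  sorted[3] = 686$6874
  sorted[4] = 6874686$
  sorted[5] = 74686$68
  sorted[6] = 86$68746
  sorted[7] = 874686$6
sorted[7] = 874686$6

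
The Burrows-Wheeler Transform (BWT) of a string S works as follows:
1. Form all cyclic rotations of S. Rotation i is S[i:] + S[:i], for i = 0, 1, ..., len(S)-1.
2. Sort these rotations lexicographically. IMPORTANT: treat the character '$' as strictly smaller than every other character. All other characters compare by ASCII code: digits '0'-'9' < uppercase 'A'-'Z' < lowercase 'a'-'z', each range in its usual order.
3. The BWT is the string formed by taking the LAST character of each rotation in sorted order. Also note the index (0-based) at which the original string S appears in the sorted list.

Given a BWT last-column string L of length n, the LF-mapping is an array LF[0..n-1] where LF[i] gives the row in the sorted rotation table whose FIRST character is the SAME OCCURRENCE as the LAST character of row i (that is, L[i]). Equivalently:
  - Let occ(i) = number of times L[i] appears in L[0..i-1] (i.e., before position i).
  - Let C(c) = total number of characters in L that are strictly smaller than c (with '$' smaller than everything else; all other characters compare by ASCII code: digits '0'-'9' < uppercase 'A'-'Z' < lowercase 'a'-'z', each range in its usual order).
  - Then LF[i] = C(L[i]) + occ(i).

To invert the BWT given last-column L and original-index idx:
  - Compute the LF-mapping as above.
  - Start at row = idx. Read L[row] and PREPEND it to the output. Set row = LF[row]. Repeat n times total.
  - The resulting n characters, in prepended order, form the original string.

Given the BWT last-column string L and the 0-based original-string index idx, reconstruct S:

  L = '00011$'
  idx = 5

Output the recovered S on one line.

Answer: 11000$

Derivation:
LF mapping: 1 2 3 4 5 0
Walk LF starting at row 5, prepending L[row]:
  step 1: row=5, L[5]='$', prepend. Next row=LF[5]=0
  step 2: row=0, L[0]='0', prepend. Next row=LF[0]=1
  step 3: row=1, L[1]='0', prepend. Next row=LF[1]=2
  step 4: row=2, L[2]='0', prepend. Next row=LF[2]=3
  step 5: row=3, L[3]='1', prepend. Next row=LF[3]=4
  step 6: row=4, L[4]='1', prepend. Next row=LF[4]=5
Reversed output: 11000$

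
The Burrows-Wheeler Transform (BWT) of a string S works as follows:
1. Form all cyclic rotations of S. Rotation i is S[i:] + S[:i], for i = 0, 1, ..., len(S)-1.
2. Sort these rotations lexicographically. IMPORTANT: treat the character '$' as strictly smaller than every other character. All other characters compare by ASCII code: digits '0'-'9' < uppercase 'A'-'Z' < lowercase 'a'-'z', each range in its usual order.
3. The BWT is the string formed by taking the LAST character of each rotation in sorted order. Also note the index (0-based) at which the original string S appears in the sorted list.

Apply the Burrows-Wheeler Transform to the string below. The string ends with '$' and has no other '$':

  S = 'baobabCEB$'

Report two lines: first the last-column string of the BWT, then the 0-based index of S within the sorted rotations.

All 10 rotations (rotation i = S[i:]+S[:i]):
  rot[0] = baobabCEB$
  rot[1] = aobabCEB$b
  rot[2] = obabCEB$ba
  rot[3] = babCEB$bao
  rot[4] = abCEB$baob
  rot[5] = bCEB$baoba
  rot[6] = CEB$baobab
  rot[7] = EB$baobabC
  rot[8] = B$baobabCE
  rot[9] = $baobabCEB
Sorted (with $ < everything):
  sorted[0] = $baobabCEB  (last char: 'B')
  sorted[1] = B$baobabCE  (last char: 'E')
  sorted[2] = CEB$baobab  (last char: 'b')
  sorted[3] = EB$baobabC  (last char: 'C')
  sorted[4] = abCEB$baob  (last char: 'b')
  sorted[5] = aobabCEB$b  (last char: 'b')
  sorted[6] = bCEB$baoba  (last char: 'a')
  sorted[7] = babCEB$bao  (last char: 'o')
  sorted[8] = baobabCEB$  (last char: '$')
  sorted[9] = obabCEB$ba  (last char: 'a')
Last column: BEbCbbao$a
Original string S is at sorted index 8

Answer: BEbCbbao$a
8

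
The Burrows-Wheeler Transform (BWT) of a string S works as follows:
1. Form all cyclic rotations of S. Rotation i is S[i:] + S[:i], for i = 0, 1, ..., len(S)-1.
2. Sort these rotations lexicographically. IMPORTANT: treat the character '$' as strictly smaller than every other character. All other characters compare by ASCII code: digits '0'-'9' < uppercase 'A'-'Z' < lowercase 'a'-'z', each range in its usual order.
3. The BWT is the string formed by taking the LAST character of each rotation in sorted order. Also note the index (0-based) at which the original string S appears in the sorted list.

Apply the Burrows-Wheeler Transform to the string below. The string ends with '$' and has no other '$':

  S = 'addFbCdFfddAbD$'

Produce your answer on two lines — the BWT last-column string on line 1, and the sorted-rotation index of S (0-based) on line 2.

Answer: Ddbbdd$FAddCfaF
6

Derivation:
All 15 rotations (rotation i = S[i:]+S[:i]):
  rot[0] = addFbCdFfddAbD$
  rot[1] = ddFbCdFfddAbD$a
  rot[2] = dFbCdFfddAbD$ad
  rot[3] = FbCdFfddAbD$add
  rot[4] = bCdFfddAbD$addF
  rot[5] = CdFfddAbD$addFb
  rot[6] = dFfddAbD$addFbC
  rot[7] = FfddAbD$addFbCd
  rot[8] = fddAbD$addFbCdF
  rot[9] = ddAbD$addFbCdFf
  rot[10] = dAbD$addFbCdFfd
  rot[11] = AbD$addFbCdFfdd
  rot[12] = bD$addFbCdFfddA
  rot[13] = D$addFbCdFfddAb
  rot[14] = $addFbCdFfddAbD
Sorted (with $ < everything):
  sorted[0] = $addFbCdFfddAbD  (last char: 'D')
  sorted[1] = AbD$addFbCdFfdd  (last char: 'd')
  sorted[2] = CdFfddAbD$addFb  (last char: 'b')
  sorted[3] = D$addFbCdFfddAb  (last char: 'b')
  sorted[4] = FbCdFfddAbD$add  (last char: 'd')
  sorted[5] = FfddAbD$addFbCd  (last char: 'd')
  sorted[6] = addFbCdFfddAbD$  (last char: '$')
  sorted[7] = bCdFfddAbD$addF  (last char: 'F')
  sorted[8] = bD$addFbCdFfddA  (last char: 'A')
  sorted[9] = dAbD$addFbCdFfd  (last char: 'd')
  sorted[10] = dFbCdFfddAbD$ad  (last char: 'd')
  sorted[11] = dFfddAbD$addFbC  (last char: 'C')
  sorted[12] = ddAbD$addFbCdFf  (last char: 'f')
  sorted[13] = ddFbCdFfddAbD$a  (last char: 'a')
  sorted[14] = fddAbD$addFbCdF  (last char: 'F')
Last column: Ddbbdd$FAddCfaF
Original string S is at sorted index 6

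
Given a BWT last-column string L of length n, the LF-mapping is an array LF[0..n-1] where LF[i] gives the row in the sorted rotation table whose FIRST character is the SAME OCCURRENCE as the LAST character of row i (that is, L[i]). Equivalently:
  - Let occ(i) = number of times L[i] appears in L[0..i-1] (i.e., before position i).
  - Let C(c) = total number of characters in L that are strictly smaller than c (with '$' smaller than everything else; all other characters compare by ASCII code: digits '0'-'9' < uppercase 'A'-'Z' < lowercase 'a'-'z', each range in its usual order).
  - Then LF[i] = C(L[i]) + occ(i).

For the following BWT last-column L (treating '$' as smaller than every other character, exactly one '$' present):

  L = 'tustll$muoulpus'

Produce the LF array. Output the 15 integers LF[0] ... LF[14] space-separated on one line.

Char counts: '$':1, 'l':3, 'm':1, 'o':1, 'p':1, 's':2, 't':2, 'u':4
C (first-col start): C('$')=0, C('l')=1, C('m')=4, C('o')=5, C('p')=6, C('s')=7, C('t')=9, C('u')=11
L[0]='t': occ=0, LF[0]=C('t')+0=9+0=9
L[1]='u': occ=0, LF[1]=C('u')+0=11+0=11
L[2]='s': occ=0, LF[2]=C('s')+0=7+0=7
L[3]='t': occ=1, LF[3]=C('t')+1=9+1=10
L[4]='l': occ=0, LF[4]=C('l')+0=1+0=1
L[5]='l': occ=1, LF[5]=C('l')+1=1+1=2
L[6]='$': occ=0, LF[6]=C('$')+0=0+0=0
L[7]='m': occ=0, LF[7]=C('m')+0=4+0=4
L[8]='u': occ=1, LF[8]=C('u')+1=11+1=12
L[9]='o': occ=0, LF[9]=C('o')+0=5+0=5
L[10]='u': occ=2, LF[10]=C('u')+2=11+2=13
L[11]='l': occ=2, LF[11]=C('l')+2=1+2=3
L[12]='p': occ=0, LF[12]=C('p')+0=6+0=6
L[13]='u': occ=3, LF[13]=C('u')+3=11+3=14
L[14]='s': occ=1, LF[14]=C('s')+1=7+1=8

Answer: 9 11 7 10 1 2 0 4 12 5 13 3 6 14 8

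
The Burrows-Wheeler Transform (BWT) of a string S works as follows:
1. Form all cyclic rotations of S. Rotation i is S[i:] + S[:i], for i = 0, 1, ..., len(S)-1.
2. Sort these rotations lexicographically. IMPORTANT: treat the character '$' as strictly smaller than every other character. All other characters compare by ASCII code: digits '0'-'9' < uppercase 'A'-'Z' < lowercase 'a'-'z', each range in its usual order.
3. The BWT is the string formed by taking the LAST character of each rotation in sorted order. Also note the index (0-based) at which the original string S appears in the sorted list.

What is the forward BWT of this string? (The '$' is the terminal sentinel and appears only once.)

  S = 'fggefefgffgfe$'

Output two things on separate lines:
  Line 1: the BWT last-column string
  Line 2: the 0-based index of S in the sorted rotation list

Answer: efgfgegfe$gfff
9

Derivation:
All 14 rotations (rotation i = S[i:]+S[:i]):
  rot[0] = fggefefgffgfe$
  rot[1] = ggefefgffgfe$f
  rot[2] = gefefgffgfe$fg
  rot[3] = efefgffgfe$fgg
  rot[4] = fefgffgfe$fgge
  rot[5] = efgffgfe$fggef
  rot[6] = fgffgfe$fggefe
  rot[7] = gffgfe$fggefef
  rot[8] = ffgfe$fggefefg
  rot[9] = fgfe$fggefefgf
  rot[10] = gfe$fggefefgff
  rot[11] = fe$fggefefgffg
  rot[12] = e$fggefefgffgf
  rot[13] = $fggefefgffgfe
Sorted (with $ < everything):
  sorted[0] = $fggefefgffgfe  (last char: 'e')
  sorted[1] = e$fggefefgffgf  (last char: 'f')
  sorted[2] = efefgffgfe$fgg  (last char: 'g')
  sorted[3] = efgffgfe$fggef  (last char: 'f')
  sorted[4] = fe$fggefefgffg  (last char: 'g')
  sorted[5] = fefgffgfe$fgge  (last char: 'e')
  sorted[6] = ffgfe$fggefefg  (last char: 'g')
  sorted[7] = fgfe$fggefefgf  (last char: 'f')
  sorted[8] = fgffgfe$fggefe  (last char: 'e')
  sorted[9] = fggefefgffgfe$  (last char: '$')
  sorted[10] = gefefgffgfe$fg  (last char: 'g')
  sorted[11] = gfe$fggefefgff  (last char: 'f')
  sorted[12] = gffgfe$fggefef  (last char: 'f')
  sorted[13] = ggefefgffgfe$f  (last char: 'f')
Last column: efgfgegfe$gfff
Original string S is at sorted index 9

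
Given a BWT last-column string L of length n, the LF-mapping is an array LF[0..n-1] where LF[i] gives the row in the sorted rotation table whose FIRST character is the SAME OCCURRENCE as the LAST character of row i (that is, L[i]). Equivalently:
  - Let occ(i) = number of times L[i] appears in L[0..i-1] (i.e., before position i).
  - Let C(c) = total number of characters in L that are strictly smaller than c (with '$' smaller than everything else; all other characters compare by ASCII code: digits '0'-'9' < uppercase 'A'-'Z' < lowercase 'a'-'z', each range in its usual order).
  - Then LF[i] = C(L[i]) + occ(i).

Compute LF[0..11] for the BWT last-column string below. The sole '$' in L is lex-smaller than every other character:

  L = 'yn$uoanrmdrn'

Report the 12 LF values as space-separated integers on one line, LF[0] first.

Answer: 11 4 0 10 7 1 5 8 3 2 9 6

Derivation:
Char counts: '$':1, 'a':1, 'd':1, 'm':1, 'n':3, 'o':1, 'r':2, 'u':1, 'y':1
C (first-col start): C('$')=0, C('a')=1, C('d')=2, C('m')=3, C('n')=4, C('o')=7, C('r')=8, C('u')=10, C('y')=11
L[0]='y': occ=0, LF[0]=C('y')+0=11+0=11
L[1]='n': occ=0, LF[1]=C('n')+0=4+0=4
L[2]='$': occ=0, LF[2]=C('$')+0=0+0=0
L[3]='u': occ=0, LF[3]=C('u')+0=10+0=10
L[4]='o': occ=0, LF[4]=C('o')+0=7+0=7
L[5]='a': occ=0, LF[5]=C('a')+0=1+0=1
L[6]='n': occ=1, LF[6]=C('n')+1=4+1=5
L[7]='r': occ=0, LF[7]=C('r')+0=8+0=8
L[8]='m': occ=0, LF[8]=C('m')+0=3+0=3
L[9]='d': occ=0, LF[9]=C('d')+0=2+0=2
L[10]='r': occ=1, LF[10]=C('r')+1=8+1=9
L[11]='n': occ=2, LF[11]=C('n')+2=4+2=6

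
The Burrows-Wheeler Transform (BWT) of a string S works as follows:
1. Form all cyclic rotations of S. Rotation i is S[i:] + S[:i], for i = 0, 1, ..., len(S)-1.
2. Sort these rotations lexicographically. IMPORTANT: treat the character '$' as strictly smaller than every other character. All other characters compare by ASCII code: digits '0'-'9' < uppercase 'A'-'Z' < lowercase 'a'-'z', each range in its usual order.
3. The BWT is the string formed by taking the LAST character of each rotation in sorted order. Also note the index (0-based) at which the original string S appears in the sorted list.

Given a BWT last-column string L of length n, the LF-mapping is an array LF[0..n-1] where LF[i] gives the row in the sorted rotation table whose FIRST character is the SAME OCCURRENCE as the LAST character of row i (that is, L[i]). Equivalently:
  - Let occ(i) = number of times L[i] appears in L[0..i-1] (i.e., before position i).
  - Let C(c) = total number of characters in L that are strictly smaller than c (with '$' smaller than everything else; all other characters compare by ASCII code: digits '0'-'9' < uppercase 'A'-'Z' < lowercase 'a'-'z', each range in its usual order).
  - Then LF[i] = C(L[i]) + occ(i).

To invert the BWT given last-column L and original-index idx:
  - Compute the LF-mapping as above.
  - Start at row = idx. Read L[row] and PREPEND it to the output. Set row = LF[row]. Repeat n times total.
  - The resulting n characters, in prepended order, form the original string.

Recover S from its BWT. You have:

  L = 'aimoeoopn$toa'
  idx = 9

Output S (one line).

LF mapping: 1 4 5 7 3 8 9 11 6 0 12 10 2
Walk LF starting at row 9, prepending L[row]:
  step 1: row=9, L[9]='$', prepend. Next row=LF[9]=0
  step 2: row=0, L[0]='a', prepend. Next row=LF[0]=1
  step 3: row=1, L[1]='i', prepend. Next row=LF[1]=4
  step 4: row=4, L[4]='e', prepend. Next row=LF[4]=3
  step 5: row=3, L[3]='o', prepend. Next row=LF[3]=7
  step 6: row=7, L[7]='p', prepend. Next row=LF[7]=11
  step 7: row=11, L[11]='o', prepend. Next row=LF[11]=10
  step 8: row=10, L[10]='t', prepend. Next row=LF[10]=12
  step 9: row=12, L[12]='a', prepend. Next row=LF[12]=2
  step 10: row=2, L[2]='m', prepend. Next row=LF[2]=5
  step 11: row=5, L[5]='o', prepend. Next row=LF[5]=8
  step 12: row=8, L[8]='n', prepend. Next row=LF[8]=6
  step 13: row=6, L[6]='o', prepend. Next row=LF[6]=9
Reversed output: onomatopoeia$

Answer: onomatopoeia$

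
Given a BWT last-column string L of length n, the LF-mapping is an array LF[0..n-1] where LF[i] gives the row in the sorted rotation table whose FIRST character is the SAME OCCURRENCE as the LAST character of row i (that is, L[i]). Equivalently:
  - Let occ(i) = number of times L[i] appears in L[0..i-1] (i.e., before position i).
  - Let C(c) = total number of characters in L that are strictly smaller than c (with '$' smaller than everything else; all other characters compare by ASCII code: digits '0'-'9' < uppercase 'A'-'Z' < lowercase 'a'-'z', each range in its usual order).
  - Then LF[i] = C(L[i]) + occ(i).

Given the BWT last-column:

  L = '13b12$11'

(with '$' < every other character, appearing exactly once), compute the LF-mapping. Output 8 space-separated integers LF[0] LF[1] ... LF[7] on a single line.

Char counts: '$':1, '1':4, '2':1, '3':1, 'b':1
C (first-col start): C('$')=0, C('1')=1, C('2')=5, C('3')=6, C('b')=7
L[0]='1': occ=0, LF[0]=C('1')+0=1+0=1
L[1]='3': occ=0, LF[1]=C('3')+0=6+0=6
L[2]='b': occ=0, LF[2]=C('b')+0=7+0=7
L[3]='1': occ=1, LF[3]=C('1')+1=1+1=2
L[4]='2': occ=0, LF[4]=C('2')+0=5+0=5
L[5]='$': occ=0, LF[5]=C('$')+0=0+0=0
L[6]='1': occ=2, LF[6]=C('1')+2=1+2=3
L[7]='1': occ=3, LF[7]=C('1')+3=1+3=4

Answer: 1 6 7 2 5 0 3 4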